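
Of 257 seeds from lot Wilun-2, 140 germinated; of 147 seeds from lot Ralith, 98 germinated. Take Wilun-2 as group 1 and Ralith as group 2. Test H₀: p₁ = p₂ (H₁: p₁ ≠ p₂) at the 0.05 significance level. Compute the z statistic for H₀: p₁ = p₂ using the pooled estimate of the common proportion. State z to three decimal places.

z = -2.396

p̂₁ = 140/257 ≈ 0.54475, p̂₂ = 98/147 ≈ 0.66667.
Pooled p̂ = (140+98)/(257+147) = 238/404 = 0.58911.
SE = √(p̂(1−p̂)(1/n₁+1/n₂)) = √(0.58911·0.41089·0.0106938) = √(0.00258853) = 0.05088.
z = (0.54475 − 0.66667)/0.05088 = -0.12192/0.05088 = -2.396.
p-value = 2·P(Z > 2.396) ≈ 0.0166; since p < α = 0.05, reject H₀.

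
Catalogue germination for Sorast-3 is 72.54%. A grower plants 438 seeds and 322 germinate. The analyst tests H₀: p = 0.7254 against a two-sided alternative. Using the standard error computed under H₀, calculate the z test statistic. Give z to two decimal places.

p̂ = 322/438 ≈ 0.7352.
SE = √(p₀(1−p₀)/n) = √(0.19919/438) = 0.0213.
z = (0.7352 − 0.7254)/0.0213 = 0.0098/0.0213 = 0.46.

z = 0.46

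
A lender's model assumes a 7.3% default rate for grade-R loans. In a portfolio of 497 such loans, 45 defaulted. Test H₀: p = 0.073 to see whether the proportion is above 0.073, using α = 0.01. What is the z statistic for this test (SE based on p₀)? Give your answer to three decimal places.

p̂ = 45/497 = 0.09054.
Under H₀, SE = √(0.073·0.927/497) = √(0.000136159) = 0.01167.
z = (0.09054 − 0.073)/0.01167 = 0.01754/0.01167 = 1.503.
p-value = P(Z > 1.503) ≈ 0.0664; since p > α = 0.01, fail to reject H₀.

z = 1.503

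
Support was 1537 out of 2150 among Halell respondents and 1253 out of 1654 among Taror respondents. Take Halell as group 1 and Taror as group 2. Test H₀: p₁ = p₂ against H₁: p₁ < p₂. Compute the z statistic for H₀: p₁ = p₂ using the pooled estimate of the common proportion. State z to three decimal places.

p̂₁ = 1537/2150 ≈ 0.714884, p̂₂ = 1253/1654 ≈ 0.757557.
Pooled p̂ = (1537+1253)/(2150+1654) = 2790/3804 = 0.733438.
SE = √(p̂(1−p̂)(1/n₁+1/n₂)) = √(0.733438·0.266562·0.00106971) = √(0.000209135) = 0.014462.
z = (0.714884 − 0.757557)/0.014462 = -0.042673/0.014462 = -2.951.
p-value = P(Z < -2.951) ≈ 0.0016.

z = -2.951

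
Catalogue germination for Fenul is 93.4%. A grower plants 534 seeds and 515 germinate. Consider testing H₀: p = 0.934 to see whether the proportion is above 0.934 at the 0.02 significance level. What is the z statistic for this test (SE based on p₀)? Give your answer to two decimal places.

p̂ = 515/534 = 0.96442.
SE = √(p₀(1−p₀)/n) = √(0.061644/534) = 0.01074.
z = (0.96442 − 0.934)/0.01074 = 0.03042/0.01074 = 2.83.
p-value = P(Z > 2.831) ≈ 0.0023, so at α = 0.02 we reject H₀.

z = 2.83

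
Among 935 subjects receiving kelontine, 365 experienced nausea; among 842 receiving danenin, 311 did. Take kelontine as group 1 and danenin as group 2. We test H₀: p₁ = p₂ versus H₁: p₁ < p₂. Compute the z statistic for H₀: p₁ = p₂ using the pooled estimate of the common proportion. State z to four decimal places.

z = 0.9111

p̂₁ = 365/935 = 0.390374, p̂₂ = 311/842 = 0.369359.
Pooled p̂ = (365+311)/(935+842) = 676/1777 = 0.380416.
SE = √(p̂(1−p̂)(1/n₁+1/n₂)) = √(0.380416·0.619584·0.00225717) = √(0.000532014) = 0.023065.
z = (0.390374 − 0.369359)/0.023065 = 0.021015/0.023065 = 0.9111.
p-value = P(Z < 0.911) ≈ 0.8189.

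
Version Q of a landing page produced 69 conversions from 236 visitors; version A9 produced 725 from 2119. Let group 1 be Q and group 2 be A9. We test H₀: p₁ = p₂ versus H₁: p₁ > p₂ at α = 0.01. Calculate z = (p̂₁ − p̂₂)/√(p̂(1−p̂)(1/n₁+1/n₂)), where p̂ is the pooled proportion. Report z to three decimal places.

z = -1.534

p̂₁ = 69/236 ≈ 0.29237, p̂₂ = 725/2119 ≈ 0.34214.
Pooled p̂ = (69+725)/(236+2119) = 794/2355 = 0.33715.
SE = √(0.223482 × 0.00470921) = 0.03244.
z = (0.29237 − 0.34214)/0.03244 = -0.04977/0.03244 = -1.534.
p-value = P(Z > -1.534) ≈ 0.9375; since p > α = 0.01, fail to reject H₀.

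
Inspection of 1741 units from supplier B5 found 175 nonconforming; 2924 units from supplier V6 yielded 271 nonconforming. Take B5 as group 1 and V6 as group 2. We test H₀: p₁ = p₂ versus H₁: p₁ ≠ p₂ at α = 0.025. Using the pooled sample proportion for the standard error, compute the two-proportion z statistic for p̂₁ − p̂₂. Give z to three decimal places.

p̂₁ = 175/1741 = 0.100517, p̂₂ = 271/2924 = 0.092681.
Pooled p̂ = (175+271)/(1741+2924) = 446/4665 = 0.095606.
SE = √(0.0864651 × 0.00091638) = 0.008901.
z = (0.100517 − 0.092681)/0.008901 = 0.007836/0.008901 = 0.880.
p-value = 2·P(Z > 0.880) ≈ 0.3787, so at α = 0.025 we fail to reject H₀.

z = 0.880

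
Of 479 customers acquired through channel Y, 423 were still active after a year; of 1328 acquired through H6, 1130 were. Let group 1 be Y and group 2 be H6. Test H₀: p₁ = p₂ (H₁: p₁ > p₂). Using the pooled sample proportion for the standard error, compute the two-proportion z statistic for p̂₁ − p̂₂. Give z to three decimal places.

z = 1.737

p̂₁ = 423/479 ≈ 0.883090, p̂₂ = 1130/1328 ≈ 0.850904.
Pooled p̂ = (423+1130)/(479+1328) = 1553/1807 = 0.859436.
SE = √(p̂(1−p̂)(1/n₁+1/n₂)) = √(0.859436·0.140564·0.00284069) = √(0.000343173) = 0.018525.
z = (0.883090 − 0.850904)/0.018525 = 0.032186/0.018525 = 1.737.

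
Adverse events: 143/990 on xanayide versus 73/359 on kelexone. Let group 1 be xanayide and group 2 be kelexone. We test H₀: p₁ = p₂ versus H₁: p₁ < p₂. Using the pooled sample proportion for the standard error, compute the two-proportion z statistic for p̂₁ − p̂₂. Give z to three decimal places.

z = -2.607

p̂₁ = 143/990 = 0.14444, p̂₂ = 73/359 = 0.20334.
Pooled p̂ = (143+73)/(990+359) = 216/1349 = 0.16012.
SE = √(0.134481 × 0.00379562) = 0.02259.
z = (0.14444 − 0.20334)/0.02259 = -0.05890/0.02259 = -2.607.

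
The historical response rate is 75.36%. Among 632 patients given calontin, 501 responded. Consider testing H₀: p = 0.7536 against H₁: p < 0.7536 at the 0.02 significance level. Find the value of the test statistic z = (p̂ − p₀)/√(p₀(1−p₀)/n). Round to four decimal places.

p̂ = 501/632 ≈ 0.792722.
Standard error under H₀: √(0.7536×0.2464/632) = 0.017141.
z = (0.792722 − 0.7536)/0.017141 = 0.039122/0.017141 = 2.2824.
p-value = P(Z < 2.282) ≈ 0.9888; since p > α = 0.02, fail to reject H₀.

z = 2.2824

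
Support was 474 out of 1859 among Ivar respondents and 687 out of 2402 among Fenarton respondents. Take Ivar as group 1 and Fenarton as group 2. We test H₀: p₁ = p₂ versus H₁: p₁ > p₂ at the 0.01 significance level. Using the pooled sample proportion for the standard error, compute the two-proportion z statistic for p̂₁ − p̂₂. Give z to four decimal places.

z = -2.2566

p̂₁ = 474/1859 = 0.2549758, p̂₂ = 687/2402 = 0.2860117.
Pooled p̂ = (474+687)/(1859+2402) = 1161/4261 = 0.2724713.
SE = √(0.198231 × 0.000954243) = 0.0137536.
z = (0.2549758 − 0.2860117)/0.0137536 = -0.0310359/0.0137536 = -2.2566.
p-value = P(Z > -2.257) ≈ 0.9880. With α = 0.01, fail to reject H₀.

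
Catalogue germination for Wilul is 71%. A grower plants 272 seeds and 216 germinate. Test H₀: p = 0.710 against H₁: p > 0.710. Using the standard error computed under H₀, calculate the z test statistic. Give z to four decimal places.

z = 3.0573

p̂ = 216/272 ≈ 0.7941176.
Standard error under H₀: √(0.71×0.29/272) = 0.0275134.
z = (0.7941176 − 0.71)/0.0275134 = 0.0841176/0.0275134 = 3.0573.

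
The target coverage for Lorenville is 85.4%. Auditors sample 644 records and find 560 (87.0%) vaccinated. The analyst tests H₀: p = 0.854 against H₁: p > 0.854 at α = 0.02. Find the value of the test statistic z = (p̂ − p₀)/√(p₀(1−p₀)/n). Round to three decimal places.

p̂ = 560/644 ≈ 0.86957.
SE = √(p₀(1−p₀)/n) = √(0.12468/644) = 0.01391.
z = (0.86957 − 0.854)/0.01391 = 0.01557/0.01391 = 1.119.
p-value = P(Z > 1.119) ≈ 0.1316. With α = 0.02, fail to reject H₀.

z = 1.119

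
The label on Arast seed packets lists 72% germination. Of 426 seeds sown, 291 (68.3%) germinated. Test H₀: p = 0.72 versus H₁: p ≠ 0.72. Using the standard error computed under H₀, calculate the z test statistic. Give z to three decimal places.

p̂ = 291/426 ≈ 0.683099.
SE = √(p₀(1−p₀)/n) = √(0.2016/426) = 0.021754.
z = (0.683099 − 0.72)/0.021754 = -0.036901/0.021754 = -1.696.

z = -1.696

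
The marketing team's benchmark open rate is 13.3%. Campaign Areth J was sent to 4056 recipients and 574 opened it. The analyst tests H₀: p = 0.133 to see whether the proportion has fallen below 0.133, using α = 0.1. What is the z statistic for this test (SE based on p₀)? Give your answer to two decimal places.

z = 1.60

p̂ = 574/4056 = 0.1415.
Under H₀, SE = √(0.133·0.867/4056) = √(2.84297e-05) = 0.0053.
z = (0.1415 − 0.133)/0.0053 = 0.0085/0.0053 = 1.60.
p-value = P(Z < 1.598) ≈ 0.9449, so at α = 0.1 we fail to reject H₀.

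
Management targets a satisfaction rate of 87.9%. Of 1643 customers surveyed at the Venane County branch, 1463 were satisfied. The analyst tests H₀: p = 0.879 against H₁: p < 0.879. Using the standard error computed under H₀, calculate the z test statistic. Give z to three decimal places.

z = 1.422

p̂ = 1463/1643 = 0.890444.
Standard error under H₀: √(0.879×0.121/1643) = 0.008046.
z = (0.890444 − 0.879)/0.008046 = 0.011444/0.008046 = 1.422.
p-value = P(Z < 1.422) ≈ 0.9225.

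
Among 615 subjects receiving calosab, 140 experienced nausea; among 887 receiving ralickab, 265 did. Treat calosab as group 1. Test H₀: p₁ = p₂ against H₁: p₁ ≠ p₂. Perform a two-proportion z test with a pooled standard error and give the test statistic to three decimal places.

z = -3.054

p̂₁ = 140/615 = 0.22764, p̂₂ = 265/887 = 0.29876.
Pooled p̂ = (140+265)/(615+887) = 405/1502 = 0.26964.
SE = √(0.196934 × 0.00275341) = 0.02329.
z = (0.22764 − 0.29876)/0.02329 = -0.07112/0.02329 = -3.054.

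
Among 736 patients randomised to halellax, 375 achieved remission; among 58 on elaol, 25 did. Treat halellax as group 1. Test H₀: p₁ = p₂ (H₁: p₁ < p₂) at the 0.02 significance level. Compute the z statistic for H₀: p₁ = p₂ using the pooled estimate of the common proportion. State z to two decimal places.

z = 1.15

p̂₁ = 375/736 ≈ 0.5095, p̂₂ = 25/58 ≈ 0.4310.
Pooled p̂ = (375+25)/(736+58) = 400/794 = 0.5038.
SE = √(p̂(1−p̂)(1/n₁+1/n₂)) = √(0.5038·0.4962·0.0186001) = √(0.00464975) = 0.0682.
z = (0.5095 − 0.4310)/0.0682 = 0.0785/0.0682 = 1.15.
p-value = P(Z < 1.151) ≈ 0.8751, so at α = 0.02 we fail to reject H₀.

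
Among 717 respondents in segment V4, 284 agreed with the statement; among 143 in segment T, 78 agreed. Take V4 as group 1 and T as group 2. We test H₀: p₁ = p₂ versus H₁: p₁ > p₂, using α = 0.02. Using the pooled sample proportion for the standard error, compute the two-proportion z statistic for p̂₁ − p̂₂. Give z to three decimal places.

p̂₁ = 284/717 = 0.39609, p̂₂ = 78/143 = 0.54545.
Pooled p̂ = (284+78)/(717+143) = 362/860 = 0.42093.
SE = √(0.243748 × 0.00838771) = 0.04522.
z = (0.39609 − 0.54545)/0.04522 = -0.14936/0.04522 = -3.303.
p-value = P(Z > -3.303) ≈ 0.9995; since p > α = 0.02, fail to reject H₀.

z = -3.303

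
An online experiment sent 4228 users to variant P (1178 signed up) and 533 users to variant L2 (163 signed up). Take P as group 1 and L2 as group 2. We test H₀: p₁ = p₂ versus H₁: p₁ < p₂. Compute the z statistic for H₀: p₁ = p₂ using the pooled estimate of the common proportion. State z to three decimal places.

z = -1.315

p̂₁ = 1178/4228 ≈ 0.27862, p̂₂ = 163/533 ≈ 0.30582.
Pooled p̂ = (1178+163)/(4228+533) = 1341/4761 = 0.28166.
SE = √(p̂(1−p̂)(1/n₁+1/n₂)) = √(0.28166·0.71834·0.00211269) = √(0.000427459) = 0.02068.
z = (0.27862 − 0.30582)/0.02068 = -0.02720/0.02068 = -1.315.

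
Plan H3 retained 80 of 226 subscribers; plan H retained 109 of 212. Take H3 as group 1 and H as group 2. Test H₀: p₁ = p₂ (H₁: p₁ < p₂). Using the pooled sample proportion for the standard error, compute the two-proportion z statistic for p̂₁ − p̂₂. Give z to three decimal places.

z = -3.382

p̂₁ = 80/226 = 0.35398, p̂₂ = 109/212 = 0.51415.
Pooled p̂ = (80+109)/(226+212) = 189/438 = 0.43151.
SE = √(p̂(1−p̂)(1/n₁+1/n₂)) = √(0.43151·0.56849·0.00914176) = √(0.00224255) = 0.04736.
z = (0.35398 − 0.51415)/0.04736 = -0.16017/0.04736 = -3.382.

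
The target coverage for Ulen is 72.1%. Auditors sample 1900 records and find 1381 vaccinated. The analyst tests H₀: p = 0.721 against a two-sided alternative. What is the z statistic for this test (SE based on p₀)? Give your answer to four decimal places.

z = 0.5678

p̂ = 1381/1900 = 0.726842.
Standard error under H₀: √(0.721×0.279/1900) = 0.010289.
z = (0.726842 − 0.721)/0.010289 = 0.005842/0.010289 = 0.5678.
p-value = 2·P(Z > 0.568) ≈ 0.5702.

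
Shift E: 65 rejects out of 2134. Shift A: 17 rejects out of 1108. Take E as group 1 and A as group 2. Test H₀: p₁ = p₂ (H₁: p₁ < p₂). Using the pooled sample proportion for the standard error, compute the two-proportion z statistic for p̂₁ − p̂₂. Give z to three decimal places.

z = 2.600

p̂₁ = 65/2134 = 0.030459, p̂₂ = 17/1108 = 0.015343.
Pooled p̂ = (65+17)/(2134+1108) = 82/3242 = 0.025293.
SE = √(0.0246533 × 0.00137113) = 0.005814.
z = (0.030459 − 0.015343)/0.005814 = 0.015116/0.005814 = 2.600.
p-value = P(Z < 2.600) ≈ 0.9953.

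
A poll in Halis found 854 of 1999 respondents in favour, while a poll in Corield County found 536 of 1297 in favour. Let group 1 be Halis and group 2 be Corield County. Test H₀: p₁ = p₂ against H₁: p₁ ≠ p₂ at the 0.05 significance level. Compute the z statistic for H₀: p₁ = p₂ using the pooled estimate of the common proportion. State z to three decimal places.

p̂₁ = 854/1999 = 0.42721, p̂₂ = 536/1297 = 0.41326.
Pooled p̂ = (854+536)/(1999+1297) = 1390/3296 = 0.42172.
SE = √(p̂(1−p̂)(1/n₁+1/n₂)) = √(0.42172·0.57828·0.00127126) = √(0.000310026) = 0.01761.
z = (0.42721 − 0.41326)/0.01761 = 0.01395/0.01761 = 0.792.
p-value = 2·P(Z > 0.792) ≈ 0.4281; since p > α = 0.05, fail to reject H₀.

z = 0.792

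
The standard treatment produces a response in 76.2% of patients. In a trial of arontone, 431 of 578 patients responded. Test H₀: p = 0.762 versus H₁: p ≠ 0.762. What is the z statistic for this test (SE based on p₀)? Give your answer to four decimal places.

p̂ = 431/578 = 0.745675.
Under H₀, SE = √(0.762·0.238/578) = √(0.000313765) = 0.017713.
z = (0.745675 − 0.762)/0.017713 = -0.016325/0.017713 = -0.9216.

z = -0.9216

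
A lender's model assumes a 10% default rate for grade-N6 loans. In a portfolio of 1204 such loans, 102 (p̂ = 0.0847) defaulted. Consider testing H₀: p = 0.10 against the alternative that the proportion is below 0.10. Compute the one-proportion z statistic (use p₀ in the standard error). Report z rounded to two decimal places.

z = -1.77

p̂ = 102/1204 = 0.08472.
Standard error under H₀: √(0.1×0.9/1204) = 0.00865.
z = (0.08472 − 0.1)/0.00865 = -0.01528/0.00865 = -1.77.
p-value = P(Z < -1.768) ≈ 0.0386.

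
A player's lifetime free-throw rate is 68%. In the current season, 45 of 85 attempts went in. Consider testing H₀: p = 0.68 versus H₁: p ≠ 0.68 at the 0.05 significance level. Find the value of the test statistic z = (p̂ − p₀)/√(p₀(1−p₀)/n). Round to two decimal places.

p̂ = 45/85 ≈ 0.5294.
Under H₀, SE = √(0.68·0.32/85) = √(0.00256) = 0.0506.
z = (0.5294 − 0.68)/0.0506 = -0.1506/0.0506 = -2.98.
p-value = 2·P(Z > 2.976) ≈ 0.0029, so at α = 0.05 we reject H₀.

z = -2.98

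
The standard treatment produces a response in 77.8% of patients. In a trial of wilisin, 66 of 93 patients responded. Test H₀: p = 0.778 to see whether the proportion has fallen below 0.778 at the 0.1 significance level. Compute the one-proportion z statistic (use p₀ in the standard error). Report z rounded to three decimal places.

z = -1.585

p̂ = 66/93 ≈ 0.709677.
SE = √(p₀(1−p₀)/n) = √(0.17272/93) = 0.043095.
z = (0.709677 − 0.778)/0.043095 = -0.068323/0.043095 = -1.585.
p-value = P(Z < -1.585) ≈ 0.0564. With α = 0.1, reject H₀.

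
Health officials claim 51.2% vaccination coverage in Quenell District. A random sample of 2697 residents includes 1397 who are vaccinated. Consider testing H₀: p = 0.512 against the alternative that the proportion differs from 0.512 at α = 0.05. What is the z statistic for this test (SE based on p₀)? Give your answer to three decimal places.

z = 0.622

p̂ = 1397/2697 ≈ 0.517983.
Standard error under H₀: √(0.512×0.488/2697) = 0.009625.
z = (0.517983 − 0.512)/0.009625 = 0.005983/0.009625 = 0.622.
p-value = 2·P(Z > 0.622) ≈ 0.5342. With α = 0.05, fail to reject H₀.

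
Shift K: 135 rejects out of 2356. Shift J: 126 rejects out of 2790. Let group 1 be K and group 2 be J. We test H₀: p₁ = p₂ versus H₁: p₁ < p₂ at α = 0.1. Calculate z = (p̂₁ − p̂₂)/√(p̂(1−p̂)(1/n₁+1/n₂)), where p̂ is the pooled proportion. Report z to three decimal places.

p̂₁ = 135/2356 ≈ 0.05730, p̂₂ = 126/2790 ≈ 0.04516.
Pooled p̂ = (135+126)/(2356+2790) = 261/5146 = 0.05072.
SE = √(0.0481466 × 0.000782871) = 0.00614.
z = (0.05730 − 0.04516)/0.00614 = 0.01214/0.00614 = 1.977.
p-value = P(Z < 1.977) ≈ 0.9760; since p > α = 0.1, fail to reject H₀.

z = 1.977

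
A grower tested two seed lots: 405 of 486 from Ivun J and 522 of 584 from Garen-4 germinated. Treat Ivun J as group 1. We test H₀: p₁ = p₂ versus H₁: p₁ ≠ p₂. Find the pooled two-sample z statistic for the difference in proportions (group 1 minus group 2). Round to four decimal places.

p̂₁ = 405/486 ≈ 0.833333, p̂₂ = 522/584 ≈ 0.893836.
Pooled p̂ = (405+522)/(486+584) = 927/1070 = 0.866355.
SE = √(0.115784 × 0.00376994) = 0.020893.
z = (0.833333 − 0.893836)/0.020893 = -0.060503/0.020893 = -2.8959.
Two-sided p-value ≈ 2·Φ(−2.896) = 0.0038.

z = -2.8959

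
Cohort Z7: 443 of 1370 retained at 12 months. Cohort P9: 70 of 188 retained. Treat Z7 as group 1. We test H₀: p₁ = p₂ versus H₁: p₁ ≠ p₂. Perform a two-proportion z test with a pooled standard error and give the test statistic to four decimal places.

p̂₁ = 443/1370 ≈ 0.323358, p̂₂ = 70/188 ≈ 0.372340.
Pooled p̂ = (443+70)/(1370+188) = 513/1558 = 0.329268.
SE = √(0.220851 × 0.00604908) = 0.036551.
z = (0.323358 − 0.372340)/0.036551 = -0.048982/0.036551 = -1.3401.
Two-sided p-value ≈ 2·Φ(−1.340) = 0.1802.

z = -1.3401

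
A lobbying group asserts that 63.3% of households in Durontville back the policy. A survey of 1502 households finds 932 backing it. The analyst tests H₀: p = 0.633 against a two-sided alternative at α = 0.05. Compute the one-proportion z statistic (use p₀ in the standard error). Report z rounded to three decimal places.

p̂ = 932/1502 ≈ 0.620506.
SE = √(p₀(1−p₀)/n) = √(0.23231/1502) = 0.012437.
z = (0.620506 − 0.633)/0.012437 = -0.012494/0.012437 = -1.005.
p-value = 2·P(Z > 1.005) ≈ 0.3151. With α = 0.05, fail to reject H₀.

z = -1.005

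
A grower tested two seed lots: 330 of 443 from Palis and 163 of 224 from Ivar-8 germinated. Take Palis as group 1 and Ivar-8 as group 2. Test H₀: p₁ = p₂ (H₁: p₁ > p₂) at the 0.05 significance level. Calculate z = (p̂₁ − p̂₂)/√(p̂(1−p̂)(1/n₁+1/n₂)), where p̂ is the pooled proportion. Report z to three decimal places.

p̂₁ = 330/443 = 0.74492, p̂₂ = 163/224 = 0.72768.
Pooled p̂ = (330+163)/(443+224) = 493/667 = 0.73913.
SE = √(p̂(1−p̂)(1/n₁+1/n₂)) = √(0.73913·0.26087·0.00672162) = √(0.00129604) = 0.03600.
z = (0.74492 − 0.72768)/0.03600 = 0.01724/0.03600 = 0.479.
p-value = P(Z > 0.479) ≈ 0.3160. With α = 0.05, fail to reject H₀.

z = 0.479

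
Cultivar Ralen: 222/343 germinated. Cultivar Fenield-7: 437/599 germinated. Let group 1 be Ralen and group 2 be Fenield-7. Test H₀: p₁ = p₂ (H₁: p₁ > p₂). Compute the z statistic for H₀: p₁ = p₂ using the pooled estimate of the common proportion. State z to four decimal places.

z = -2.6519

p̂₁ = 222/343 = 0.647230, p̂₂ = 437/599 = 0.729549.
Pooled p̂ = (222+437)/(343+599) = 659/942 = 0.699575.
SE = √(p̂(1−p̂)(1/n₁+1/n₂)) = √(0.699575·0.300425·0.0045849) = √(0.000963607) = 0.031042.
z = (0.647230 − 0.729549)/0.031042 = -0.082319/0.031042 = -2.6519.
p-value = P(Z > -2.652) ≈ 0.9960.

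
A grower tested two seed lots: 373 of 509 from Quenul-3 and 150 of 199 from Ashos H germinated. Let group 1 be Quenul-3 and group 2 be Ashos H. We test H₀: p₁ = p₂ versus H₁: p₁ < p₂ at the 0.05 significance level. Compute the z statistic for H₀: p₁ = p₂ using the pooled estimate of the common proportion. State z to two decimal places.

z = -0.57

p̂₁ = 373/509 ≈ 0.7328, p̂₂ = 150/199 ≈ 0.7538.
Pooled p̂ = (373+150)/(509+199) = 523/708 = 0.7387.
SE = √(p̂(1−p̂)(1/n₁+1/n₂)) = √(0.7387·0.2613·0.00698976) = √(0.00134918) = 0.0367.
z = (0.7328 − 0.7538)/0.0367 = -0.0210/0.0367 = -0.57.
p-value = P(Z < -0.571) ≈ 0.2841. With α = 0.05, fail to reject H₀.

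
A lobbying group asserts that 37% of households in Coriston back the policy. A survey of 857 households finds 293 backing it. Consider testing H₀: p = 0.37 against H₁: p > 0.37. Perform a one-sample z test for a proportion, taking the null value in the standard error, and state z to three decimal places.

p̂ = 293/857 ≈ 0.341890.
Standard error under H₀: √(0.37×0.63/857) = 0.016492.
z = (0.341890 − 0.37)/0.016492 = -0.028110/0.016492 = -1.704.

z = -1.704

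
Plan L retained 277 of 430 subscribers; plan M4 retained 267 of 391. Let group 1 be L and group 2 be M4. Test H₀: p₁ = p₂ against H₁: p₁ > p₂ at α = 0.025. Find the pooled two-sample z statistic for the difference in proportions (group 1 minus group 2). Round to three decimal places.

p̂₁ = 277/430 ≈ 0.644186, p̂₂ = 267/391 ≈ 0.682864.
Pooled p̂ = (277+267)/(430+391) = 544/821 = 0.662607.
SE = √(p̂(1−p̂)(1/n₁+1/n₂)) = √(0.662607·0.337393·0.00488313) = √(0.00109167) = 0.033040.
z = (0.644186 − 0.682864)/0.033040 = -0.038678/0.033040 = -1.171.
p-value = P(Z > -1.171) ≈ 0.8791; since p > α = 0.025, fail to reject H₀.

z = -1.171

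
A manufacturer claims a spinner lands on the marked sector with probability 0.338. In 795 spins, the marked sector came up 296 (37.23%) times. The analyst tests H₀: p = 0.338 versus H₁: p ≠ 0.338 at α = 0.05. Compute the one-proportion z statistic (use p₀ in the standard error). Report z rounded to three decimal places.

z = 2.046

p̂ = 296/795 = 0.37233.
Standard error under H₀: √(0.338×0.662/795) = 0.01678.
z = (0.37233 − 0.338)/0.01678 = 0.03433/0.01678 = 2.046.
Two-sided p-value ≈ 2·Φ(−2.046) = 0.0407, so at α = 0.05 we reject H₀.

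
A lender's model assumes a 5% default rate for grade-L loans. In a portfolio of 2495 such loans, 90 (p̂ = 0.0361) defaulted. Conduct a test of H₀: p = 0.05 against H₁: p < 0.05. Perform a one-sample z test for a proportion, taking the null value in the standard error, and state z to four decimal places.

z = -3.1921

p̂ = 90/2495 ≈ 0.0360721.
Standard error under H₀: √(0.05×0.95/2495) = 0.0043633.
z = (0.0360721 − 0.05)/0.0043633 = -0.0139279/0.0043633 = -3.1921.
p-value = P(Z < -3.192) ≈ 0.0007.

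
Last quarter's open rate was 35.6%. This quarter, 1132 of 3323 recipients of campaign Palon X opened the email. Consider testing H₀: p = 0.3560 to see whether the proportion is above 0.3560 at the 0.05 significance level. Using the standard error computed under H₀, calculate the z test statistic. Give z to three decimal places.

z = -1.847

p̂ = 1132/3323 = 0.340656.
SE = √(p₀(1−p₀)/n) = √(0.22926/3323) = 0.008306.
z = (0.340656 − 0.356)/0.008306 = -0.015344/0.008306 = -1.847.
p-value = P(Z > -1.847) ≈ 0.9676, so at α = 0.05 we fail to reject H₀.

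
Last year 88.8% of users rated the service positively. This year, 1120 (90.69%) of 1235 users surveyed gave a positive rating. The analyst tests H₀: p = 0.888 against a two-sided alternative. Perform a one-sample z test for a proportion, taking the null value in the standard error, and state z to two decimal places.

z = 2.10

p̂ = 1120/1235 = 0.9069.
SE = √(p₀(1−p₀)/n) = √(0.099456/1235) = 0.0090.
z = (0.9069 − 0.888)/0.0090 = 0.0189/0.0090 = 2.10.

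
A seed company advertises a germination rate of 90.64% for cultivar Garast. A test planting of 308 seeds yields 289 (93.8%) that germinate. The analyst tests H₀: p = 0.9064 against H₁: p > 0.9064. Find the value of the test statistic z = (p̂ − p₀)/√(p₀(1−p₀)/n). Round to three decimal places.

p̂ = 289/308 = 0.938312.
SE = √(p₀(1−p₀)/n) = √(0.084839/308) = 0.016597.
z = (0.938312 − 0.9064)/0.016597 = 0.031912/0.016597 = 1.923.

z = 1.923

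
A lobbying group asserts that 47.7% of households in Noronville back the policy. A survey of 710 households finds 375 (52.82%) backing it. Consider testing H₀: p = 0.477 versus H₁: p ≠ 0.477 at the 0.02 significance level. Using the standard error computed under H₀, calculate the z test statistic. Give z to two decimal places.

p̂ = 375/710 = 0.52817.
Standard error under H₀: √(0.477×0.523/710) = 0.01874.
z = (0.52817 − 0.477)/0.01874 = 0.05117/0.01874 = 2.73.
Two-sided p-value ≈ 2·Φ(−2.730) = 0.0063; since p < α = 0.02, reject H₀.

z = 2.73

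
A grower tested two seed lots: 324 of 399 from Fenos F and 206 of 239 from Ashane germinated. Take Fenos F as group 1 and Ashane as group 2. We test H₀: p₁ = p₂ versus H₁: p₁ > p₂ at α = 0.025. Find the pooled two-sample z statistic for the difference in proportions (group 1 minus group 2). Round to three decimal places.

z = -1.627

p̂₁ = 324/399 = 0.81203, p̂₂ = 206/239 = 0.86192.
Pooled p̂ = (324+206)/(399+239) = 530/638 = 0.83072.
SE = √(p̂(1−p̂)(1/n₁+1/n₂)) = √(0.83072·0.16928·0.00669037) = √(0.000940823) = 0.03067.
z = (0.81203 − 0.86192)/0.03067 = -0.04989/0.03067 = -1.627.
p-value = P(Z > -1.627) ≈ 0.9481. With α = 0.025, fail to reject H₀.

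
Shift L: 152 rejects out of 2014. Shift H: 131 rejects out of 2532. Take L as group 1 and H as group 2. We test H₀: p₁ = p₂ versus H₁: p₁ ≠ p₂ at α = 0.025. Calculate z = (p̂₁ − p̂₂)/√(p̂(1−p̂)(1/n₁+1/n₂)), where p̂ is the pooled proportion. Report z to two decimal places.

p̂₁ = 152/2014 = 0.07547, p̂₂ = 131/2532 = 0.05174.
Pooled p̂ = (152+131)/(2014+2532) = 283/4546 = 0.06225.
SE = √(0.0583772 × 0.000891469) = 0.00721.
z = (0.07547 − 0.05174)/0.00721 = 0.02373/0.00721 = 3.29.
p-value = 2·P(Z > 3.290) ≈ 0.0010, so at α = 0.025 we reject H₀.

z = 3.29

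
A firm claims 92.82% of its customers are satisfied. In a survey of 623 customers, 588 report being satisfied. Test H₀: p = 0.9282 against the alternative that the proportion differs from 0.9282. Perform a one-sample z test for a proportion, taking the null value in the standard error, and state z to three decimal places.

p̂ = 588/623 = 0.943820.
Under H₀, SE = √(0.9282·0.0718/623) = √(0.000106974) = 0.010343.
z = (0.943820 − 0.9282)/0.010343 = 0.015620/0.010343 = 1.510.
Two-sided p-value ≈ 2·Φ(−1.510) = 0.1310.

z = 1.510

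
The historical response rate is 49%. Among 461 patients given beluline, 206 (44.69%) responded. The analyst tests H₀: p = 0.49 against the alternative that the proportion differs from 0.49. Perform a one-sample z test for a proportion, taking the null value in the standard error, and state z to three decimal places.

z = -1.853

p̂ = 206/461 ≈ 0.446855.
Standard error under H₀: √(0.49×0.51/461) = 0.023283.
z = (0.446855 − 0.49)/0.023283 = -0.043145/0.023283 = -1.853.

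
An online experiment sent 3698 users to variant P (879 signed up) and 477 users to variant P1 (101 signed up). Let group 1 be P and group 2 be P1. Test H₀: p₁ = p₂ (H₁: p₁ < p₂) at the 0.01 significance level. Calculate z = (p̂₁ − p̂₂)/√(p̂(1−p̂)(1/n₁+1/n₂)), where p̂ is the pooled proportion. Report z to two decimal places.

p̂₁ = 879/3698 = 0.2377, p̂₂ = 101/477 = 0.2117.
Pooled p̂ = (879+101)/(3698+477) = 980/4175 = 0.2347.
SE = √(p̂(1−p̂)(1/n₁+1/n₂)) = √(0.2347·0.7653·0.00236685) = √(0.000425163) = 0.0206.
z = (0.2377 − 0.2117)/0.0206 = 0.0260/0.0206 = 1.26.
p-value = P(Z < 1.259) ≈ 0.8960; since p > α = 0.01, fail to reject H₀.

z = 1.26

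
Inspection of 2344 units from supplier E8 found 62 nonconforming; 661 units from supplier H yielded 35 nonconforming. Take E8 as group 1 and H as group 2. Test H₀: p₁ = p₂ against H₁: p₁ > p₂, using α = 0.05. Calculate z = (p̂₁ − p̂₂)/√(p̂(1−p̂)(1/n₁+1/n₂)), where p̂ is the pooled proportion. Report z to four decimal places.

p̂₁ = 62/2344 = 0.0264505, p̂₂ = 35/661 = 0.0529501.
Pooled p̂ = (62+35)/(2344+661) = 97/3005 = 0.0322795.
SE = √(p̂(1−p̂)(1/n₁+1/n₂)) = √(0.0322795·0.9677205·0.00193948) = √(6.05846e-05) = 0.0077836.
z = (0.0264505 − 0.0529501)/0.0077836 = -0.0264996/0.0077836 = -3.4045.
p-value = P(Z > -3.405) ≈ 0.9997; since p > α = 0.05, fail to reject H₀.

z = -3.4045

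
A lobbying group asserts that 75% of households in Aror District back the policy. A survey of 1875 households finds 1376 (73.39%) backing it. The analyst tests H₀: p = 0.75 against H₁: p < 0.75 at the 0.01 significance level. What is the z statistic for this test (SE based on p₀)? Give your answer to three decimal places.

p̂ = 1376/1875 ≈ 0.73387.
Standard error under H₀: √(0.75×0.25/1875) = 0.01000.
z = (0.73387 − 0.75)/0.01000 = -0.01613/0.01000 = -1.613.
p-value = P(Z < -1.613) ≈ 0.0533; since p > α = 0.01, fail to reject H₀.

z = -1.613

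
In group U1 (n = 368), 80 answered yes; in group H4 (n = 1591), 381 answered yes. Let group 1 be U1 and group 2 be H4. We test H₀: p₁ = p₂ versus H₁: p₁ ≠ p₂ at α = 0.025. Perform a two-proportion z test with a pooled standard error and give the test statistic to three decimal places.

p̂₁ = 80/368 ≈ 0.21739, p̂₂ = 381/1591 ≈ 0.23947.
Pooled p̂ = (80+381)/(368+1591) = 461/1959 = 0.23532.
SE = √(p̂(1−p̂)(1/n₁+1/n₂)) = √(0.23532·0.76468·0.00334593) = √(0.000602088) = 0.02454.
z = (0.21739 − 0.23947)/0.02454 = -0.02208/0.02454 = -0.900.
Two-sided p-value ≈ 2·Φ(−0.900) = 0.3682. With α = 0.025, fail to reject H₀.

z = -0.900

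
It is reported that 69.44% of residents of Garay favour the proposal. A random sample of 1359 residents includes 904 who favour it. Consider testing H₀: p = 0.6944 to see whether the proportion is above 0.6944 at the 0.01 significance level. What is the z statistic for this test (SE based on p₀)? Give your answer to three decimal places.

z = -2.337

p̂ = 904/1359 = 0.66519.
SE = √(p₀(1−p₀)/n) = √(0.21221/1359) = 0.01250.
z = (0.66519 − 0.6944)/0.01250 = -0.02921/0.01250 = -2.337.
p-value = P(Z > -2.337) ≈ 0.9903; since p > α = 0.01, fail to reject H₀.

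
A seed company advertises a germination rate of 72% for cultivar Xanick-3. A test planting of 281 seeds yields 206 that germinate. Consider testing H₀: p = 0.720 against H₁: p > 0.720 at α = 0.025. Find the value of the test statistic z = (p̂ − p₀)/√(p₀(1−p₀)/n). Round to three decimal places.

p̂ = 206/281 ≈ 0.73310.
SE = √(p₀(1−p₀)/n) = √(0.2016/281) = 0.02679.
z = (0.73310 − 0.72)/0.02679 = 0.01310/0.02679 = 0.489.
p-value = P(Z > 0.489) ≈ 0.3124; since p > α = 0.025, fail to reject H₀.

z = 0.489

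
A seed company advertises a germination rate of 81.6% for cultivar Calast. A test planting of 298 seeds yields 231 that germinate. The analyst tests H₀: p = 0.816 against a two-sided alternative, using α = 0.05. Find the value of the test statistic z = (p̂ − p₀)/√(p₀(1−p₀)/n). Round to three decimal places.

z = -1.819

p̂ = 231/298 ≈ 0.77517.
Under H₀, SE = √(0.816·0.184/298) = √(0.000503839) = 0.02245.
z = (0.77517 − 0.816)/0.02245 = -0.04083/0.02245 = -1.819.
p-value = 2·P(Z > 1.819) ≈ 0.0689; since p > α = 0.05, fail to reject H₀.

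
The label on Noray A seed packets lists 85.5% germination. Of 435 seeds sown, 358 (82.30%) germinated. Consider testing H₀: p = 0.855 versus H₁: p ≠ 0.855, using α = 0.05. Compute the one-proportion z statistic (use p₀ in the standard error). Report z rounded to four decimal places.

z = -1.8962

p̂ = 358/435 ≈ 0.822989.
Standard error under H₀: √(0.855×0.145/435) = 0.016882.
z = (0.822989 − 0.855)/0.016882 = -0.032011/0.016882 = -1.8962.
p-value = 2·P(Z > 1.896) ≈ 0.0579. With α = 0.05, fail to reject H₀.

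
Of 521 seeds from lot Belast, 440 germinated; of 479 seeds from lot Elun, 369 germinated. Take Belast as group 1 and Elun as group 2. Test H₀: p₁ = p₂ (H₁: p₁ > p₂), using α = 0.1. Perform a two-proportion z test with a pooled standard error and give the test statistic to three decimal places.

z = 2.981

p̂₁ = 440/521 ≈ 0.844530, p̂₂ = 369/479 ≈ 0.770355.
Pooled p̂ = (440+369)/(521+479) = 809/1000 = 0.809000.
SE = √(0.154519 × 0.00400707) = 0.024883.
z = (0.844530 − 0.770355)/0.024883 = 0.074175/0.024883 = 2.981.
p-value = P(Z > 2.981) ≈ 0.0014, so at α = 0.1 we reject H₀.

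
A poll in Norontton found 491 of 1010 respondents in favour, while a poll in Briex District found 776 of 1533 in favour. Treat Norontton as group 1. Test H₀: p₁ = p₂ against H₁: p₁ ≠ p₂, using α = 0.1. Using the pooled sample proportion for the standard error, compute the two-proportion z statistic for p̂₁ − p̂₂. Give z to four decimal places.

z = -0.9899

p̂₁ = 491/1010 ≈ 0.486139, p̂₂ = 776/1533 ≈ 0.506197.
Pooled p̂ = (491+776)/(1010+1533) = 1267/2543 = 0.498230.
SE = √(0.249997 × 0.00164241) = 0.020263.
z = (0.486139 − 0.506197)/0.020263 = -0.020058/0.020263 = -0.9899.
p-value = 2·P(Z > 0.990) ≈ 0.3222, so at α = 0.1 we fail to reject H₀.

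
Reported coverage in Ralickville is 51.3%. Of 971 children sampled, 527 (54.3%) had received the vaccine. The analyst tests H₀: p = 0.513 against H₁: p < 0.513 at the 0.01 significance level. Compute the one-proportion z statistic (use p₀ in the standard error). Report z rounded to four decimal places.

z = 1.8540

p̂ = 527/971 ≈ 0.5427394.
Standard error under H₀: √(0.513×0.487/971) = 0.0160403.
z = (0.5427394 − 0.513)/0.0160403 = 0.0297394/0.0160403 = 1.8540.
p-value = P(Z < 1.854) ≈ 0.9681. With α = 0.01, fail to reject H₀.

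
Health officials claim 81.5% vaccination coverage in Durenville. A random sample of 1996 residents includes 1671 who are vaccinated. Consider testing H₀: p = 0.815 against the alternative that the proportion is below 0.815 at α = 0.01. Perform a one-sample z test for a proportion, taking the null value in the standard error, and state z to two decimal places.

p̂ = 1671/1996 = 0.8372.
Standard error under H₀: √(0.815×0.185/1996) = 0.0087.
z = (0.8372 − 0.815)/0.0087 = 0.0222/0.0087 = 2.55.
p-value = P(Z < 2.551) ≈ 0.9946. With α = 0.01, fail to reject H₀.

z = 2.55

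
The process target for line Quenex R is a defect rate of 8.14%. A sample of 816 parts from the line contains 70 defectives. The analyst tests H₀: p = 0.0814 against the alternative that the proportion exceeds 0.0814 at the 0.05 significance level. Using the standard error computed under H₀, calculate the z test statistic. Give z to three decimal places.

p̂ = 70/816 = 0.08578.
Under H₀, SE = √(0.0814·0.9186/816) = √(9.16349e-05) = 0.00957.
z = (0.08578 − 0.0814)/0.00957 = 0.00438/0.00957 = 0.458.
p-value = P(Z > 0.458) ≈ 0.3235, so at α = 0.05 we fail to reject H₀.

z = 0.458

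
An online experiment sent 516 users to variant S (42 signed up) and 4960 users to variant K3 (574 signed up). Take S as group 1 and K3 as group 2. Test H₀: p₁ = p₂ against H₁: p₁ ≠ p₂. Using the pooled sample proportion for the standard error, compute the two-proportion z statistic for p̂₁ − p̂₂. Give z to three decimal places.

z = -2.349

p̂₁ = 42/516 ≈ 0.081395, p̂₂ = 574/4960 ≈ 0.115726.
Pooled p̂ = (42+574)/(516+4960) = 616/5476 = 0.112491.
SE = √(0.0998367 × 0.0021396) = 0.014615.
z = (0.081395 − 0.115726)/0.014615 = -0.034331/0.014615 = -2.349.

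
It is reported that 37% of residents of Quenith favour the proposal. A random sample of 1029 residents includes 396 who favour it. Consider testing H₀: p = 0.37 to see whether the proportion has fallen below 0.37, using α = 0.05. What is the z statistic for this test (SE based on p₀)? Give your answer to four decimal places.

p̂ = 396/1029 = 0.384840.
Standard error under H₀: √(0.37×0.63/1029) = 0.015051.
z = (0.384840 − 0.37)/0.015051 = 0.014840/0.015051 = 0.9860.
p-value = P(Z < 0.986) ≈ 0.8379; since p > α = 0.05, fail to reject H₀.

z = 0.9860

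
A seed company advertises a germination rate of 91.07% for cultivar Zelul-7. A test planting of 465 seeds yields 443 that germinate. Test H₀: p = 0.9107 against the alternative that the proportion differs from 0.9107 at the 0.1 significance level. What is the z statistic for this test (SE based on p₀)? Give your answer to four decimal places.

p̂ = 443/465 = 0.9526882.
SE = √(p₀(1−p₀)/n) = √(0.081326/465) = 0.0132247.
z = (0.9526882 − 0.9107)/0.0132247 = 0.0419882/0.0132247 = 3.1750.
p-value = 2·P(Z > 3.175) ≈ 0.0015, so at α = 0.1 we reject H₀.

z = 3.1750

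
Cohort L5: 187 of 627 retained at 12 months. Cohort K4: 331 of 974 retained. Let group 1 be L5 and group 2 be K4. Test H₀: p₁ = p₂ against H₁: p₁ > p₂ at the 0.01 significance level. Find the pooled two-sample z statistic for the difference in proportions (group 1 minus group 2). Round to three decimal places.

p̂₁ = 187/627 = 0.298246, p̂₂ = 331/974 = 0.339836.
Pooled p̂ = (187+331)/(627+974) = 518/1601 = 0.323548.
SE = √(p̂(1−p̂)(1/n₁+1/n₂)) = √(0.323548·0.676452·0.00262159) = √(0.000573773) = 0.023954.
z = (0.298246 − 0.339836)/0.023954 = -0.041590/0.023954 = -1.736.
p-value = P(Z > -1.736) ≈ 0.9587. With α = 0.01, fail to reject H₀.

z = -1.736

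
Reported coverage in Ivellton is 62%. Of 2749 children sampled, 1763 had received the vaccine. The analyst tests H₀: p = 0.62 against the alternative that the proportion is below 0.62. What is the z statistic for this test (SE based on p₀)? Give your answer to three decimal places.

p̂ = 1763/2749 ≈ 0.641324.
Standard error under H₀: √(0.62×0.38/2749) = 0.009258.
z = (0.641324 − 0.62)/0.009258 = 0.021324/0.009258 = 2.303.
p-value = P(Z < 2.303) ≈ 0.9894.

z = 2.303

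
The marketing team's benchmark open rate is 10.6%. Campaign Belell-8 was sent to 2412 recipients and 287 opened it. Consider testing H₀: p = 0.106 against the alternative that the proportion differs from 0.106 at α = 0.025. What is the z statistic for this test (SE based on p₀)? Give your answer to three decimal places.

p̂ = 287/2412 = 0.11899.
Standard error under H₀: √(0.106×0.894/2412) = 0.00627.
z = (0.11899 − 0.106)/0.00627 = 0.01299/0.00627 = 2.072.
p-value = 2·P(Z > 2.072) ≈ 0.0383. With α = 0.025, fail to reject H₀.

z = 2.072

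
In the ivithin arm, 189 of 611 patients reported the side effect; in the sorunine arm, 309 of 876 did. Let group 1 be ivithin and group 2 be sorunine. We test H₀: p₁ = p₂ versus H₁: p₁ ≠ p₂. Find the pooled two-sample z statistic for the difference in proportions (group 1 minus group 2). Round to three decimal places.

p̂₁ = 189/611 ≈ 0.30933, p̂₂ = 309/876 ≈ 0.35274.
Pooled p̂ = (189+309)/(611+876) = 498/1487 = 0.33490.
SE = √(p̂(1−p̂)(1/n₁+1/n₂)) = √(0.33490·0.66510·0.00277821) = √(0.000618827) = 0.02488.
z = (0.30933 − 0.35274)/0.02488 = -0.04341/0.02488 = -1.745.
p-value = 2·P(Z > 1.745) ≈ 0.0810.

z = -1.745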